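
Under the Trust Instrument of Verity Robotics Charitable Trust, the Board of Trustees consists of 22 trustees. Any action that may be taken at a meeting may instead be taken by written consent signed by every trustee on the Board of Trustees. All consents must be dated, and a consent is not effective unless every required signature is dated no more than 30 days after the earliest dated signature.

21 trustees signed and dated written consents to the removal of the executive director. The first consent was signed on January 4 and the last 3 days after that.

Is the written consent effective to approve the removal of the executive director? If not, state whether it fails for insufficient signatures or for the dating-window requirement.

Signatures required: the unanimous vote of 22 — unanimous means all 22, so 22 needed; 21 signed. Insufficient.
Dating window: the latest signature is 3 days after the earliest; the limit is 30 days. Within the window.

Not effective — insufficient signatures.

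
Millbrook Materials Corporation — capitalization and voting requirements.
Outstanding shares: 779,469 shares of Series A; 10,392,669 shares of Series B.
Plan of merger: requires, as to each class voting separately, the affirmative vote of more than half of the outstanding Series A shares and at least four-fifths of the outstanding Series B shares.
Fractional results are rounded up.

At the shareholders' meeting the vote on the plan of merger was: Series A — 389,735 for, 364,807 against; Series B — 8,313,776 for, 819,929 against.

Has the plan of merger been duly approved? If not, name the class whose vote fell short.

Series A: a majority of 779469 is 389735; 389,735 required, 389,735 in favor — approved.
Series B: 4/5 of 10392669 = 8314135.20, rounded up to 8314136; 8,314,136 required, 8,313,776 in favor — not approved.

Not approved — the Series B shares did not give the required vote.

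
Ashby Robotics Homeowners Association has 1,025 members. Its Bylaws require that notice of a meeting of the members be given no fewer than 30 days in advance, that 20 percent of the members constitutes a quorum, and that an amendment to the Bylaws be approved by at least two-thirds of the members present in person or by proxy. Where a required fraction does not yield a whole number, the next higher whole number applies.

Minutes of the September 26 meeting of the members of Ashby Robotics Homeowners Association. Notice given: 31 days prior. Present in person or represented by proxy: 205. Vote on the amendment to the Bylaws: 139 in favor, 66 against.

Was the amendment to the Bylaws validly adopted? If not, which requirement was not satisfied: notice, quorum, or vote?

Valid — all requirements satisfied.

Notice: 31 days given; 30 required. Satisfied.
Quorum: 20% of 1,025 = 205; 205 present. Satisfied.
Vote: requires two-thirds of those present (205); 2/3 of 205 = 136.67, rounded up to 137, so 137 needed; 139 in favor. Satisfied.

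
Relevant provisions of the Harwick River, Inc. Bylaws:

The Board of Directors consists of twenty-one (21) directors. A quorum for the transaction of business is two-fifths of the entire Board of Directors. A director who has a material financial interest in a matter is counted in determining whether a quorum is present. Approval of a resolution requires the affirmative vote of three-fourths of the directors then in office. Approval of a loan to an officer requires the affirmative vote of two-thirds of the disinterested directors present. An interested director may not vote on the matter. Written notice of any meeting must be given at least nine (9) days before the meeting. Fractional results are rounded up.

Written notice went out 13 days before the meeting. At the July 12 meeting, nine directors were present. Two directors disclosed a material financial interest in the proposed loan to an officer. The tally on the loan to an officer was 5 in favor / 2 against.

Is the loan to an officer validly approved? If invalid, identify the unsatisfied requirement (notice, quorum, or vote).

Notice: 13 days given; 9 required (13 ≥ 9). Satisfied.
Quorum: 9 present (interested directors count toward quorum); quorum is 9. Satisfied.
Vote: the loan to an officer requires two-thirds of the disinterested directors present (9 − 2 = 7). 2/3 of 7 = 4.67, rounded up to 5, so 5 affirmative votes are needed; 5 voted in favor. Satisfied.

Valid — all requirements satisfied.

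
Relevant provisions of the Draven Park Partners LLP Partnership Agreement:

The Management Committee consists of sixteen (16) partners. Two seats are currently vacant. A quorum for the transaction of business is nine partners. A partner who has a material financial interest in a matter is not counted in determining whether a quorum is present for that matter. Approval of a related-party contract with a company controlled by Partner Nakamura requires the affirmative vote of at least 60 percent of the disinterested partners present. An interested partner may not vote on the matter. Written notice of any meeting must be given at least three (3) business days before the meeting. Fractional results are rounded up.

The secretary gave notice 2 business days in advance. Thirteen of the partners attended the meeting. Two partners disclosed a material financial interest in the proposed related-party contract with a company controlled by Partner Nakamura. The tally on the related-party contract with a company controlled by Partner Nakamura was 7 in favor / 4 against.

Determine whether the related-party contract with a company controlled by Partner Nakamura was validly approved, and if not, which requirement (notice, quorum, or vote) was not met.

Invalid — notice requirement not satisfied.

Notice: 2 business days given; 3 required (2 < 3). Not satisfied.
Quorum: 13 present, but the 2 interested partners do not count, leaving 11. Quorum is 9. Satisfied.
Vote: the related-party contract with a company controlled by Partner Nakamura requires three-fifths of the disinterested partners present (13 − 2 = 11). 3/5 of 11 = 6.60, rounded up to 7, so 7 affirmative votes are needed; 7 voted in favor. Satisfied.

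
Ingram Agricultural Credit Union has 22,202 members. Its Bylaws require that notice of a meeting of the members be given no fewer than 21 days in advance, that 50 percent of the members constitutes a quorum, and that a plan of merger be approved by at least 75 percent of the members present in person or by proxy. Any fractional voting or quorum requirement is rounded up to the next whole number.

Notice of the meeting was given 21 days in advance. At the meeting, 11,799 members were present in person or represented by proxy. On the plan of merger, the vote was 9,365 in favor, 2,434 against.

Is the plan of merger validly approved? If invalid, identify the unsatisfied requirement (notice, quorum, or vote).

Valid — all requirements satisfied.

Notice: 21 days given; 21 required. Satisfied.
Quorum: 50% of 22,202 = 11,101; 11,799 present. Satisfied.
Vote: requires three-fourths of those present (11,799); 3/4 of 11799 = 8849.25, rounded up to 8850, so 8,850 needed; 9,365 in favor. Satisfied.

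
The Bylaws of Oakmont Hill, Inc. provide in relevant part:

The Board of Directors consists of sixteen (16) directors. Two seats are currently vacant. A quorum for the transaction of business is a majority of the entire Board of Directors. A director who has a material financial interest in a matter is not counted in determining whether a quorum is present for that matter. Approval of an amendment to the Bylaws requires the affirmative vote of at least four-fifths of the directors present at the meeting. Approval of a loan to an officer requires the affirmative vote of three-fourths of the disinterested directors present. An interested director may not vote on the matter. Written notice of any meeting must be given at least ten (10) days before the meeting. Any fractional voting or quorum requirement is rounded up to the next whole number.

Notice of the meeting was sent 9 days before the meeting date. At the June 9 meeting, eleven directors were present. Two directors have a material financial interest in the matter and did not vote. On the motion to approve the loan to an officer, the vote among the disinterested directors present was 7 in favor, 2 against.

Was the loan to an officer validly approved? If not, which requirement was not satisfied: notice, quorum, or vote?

Notice: 9 days given; 10 required (9 < 10). Not satisfied.
Quorum: 11 present, but the 2 interested directors do not count, leaving 9. Quorum is 9. Satisfied.
Vote: the loan to an officer requires three-fourths of the disinterested directors present (11 − 2 = 9). 3/4 of 9 = 6.75, rounded up to 7, so 7 affirmative votes are needed; 7 voted in favor. Satisfied.

Invalid — notice requirement not satisfied.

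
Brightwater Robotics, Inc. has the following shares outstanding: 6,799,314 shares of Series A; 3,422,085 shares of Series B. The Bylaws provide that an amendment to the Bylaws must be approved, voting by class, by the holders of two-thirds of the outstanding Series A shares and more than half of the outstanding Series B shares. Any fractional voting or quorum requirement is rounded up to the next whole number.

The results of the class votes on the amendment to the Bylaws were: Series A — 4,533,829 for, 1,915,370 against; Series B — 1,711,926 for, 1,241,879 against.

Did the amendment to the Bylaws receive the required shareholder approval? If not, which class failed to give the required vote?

Approved — every class gave the required vote.

Series A: 2/3 of 6799314 = 4532876; 4,532,876 required, 4,533,829 in favor — approved.
Series B: a majority of 3422085 is 1711043; 1,711,043 required, 1,711,926 in favor — approved.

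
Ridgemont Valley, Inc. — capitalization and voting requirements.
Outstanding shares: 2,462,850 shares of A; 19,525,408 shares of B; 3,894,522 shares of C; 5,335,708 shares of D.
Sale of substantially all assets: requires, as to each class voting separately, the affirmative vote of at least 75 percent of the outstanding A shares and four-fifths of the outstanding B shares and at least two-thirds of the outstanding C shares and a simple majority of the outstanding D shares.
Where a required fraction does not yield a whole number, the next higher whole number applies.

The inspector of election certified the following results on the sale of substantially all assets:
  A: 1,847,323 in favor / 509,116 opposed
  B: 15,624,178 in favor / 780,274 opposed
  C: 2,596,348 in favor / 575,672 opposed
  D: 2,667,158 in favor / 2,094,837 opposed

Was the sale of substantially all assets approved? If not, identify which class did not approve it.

Not approved — the D shares did not give the required vote.

A: 3/4 of 2462850 = 1847137.50, rounded up to 1847138; 1,847,138 required, 1,847,323 in favor — approved.
B: 4/5 of 19525408 = 15620326.40, rounded up to 15620327; 15,620,327 required, 15,624,178 in favor — approved.
C: 2/3 of 3894522 = 2596348; 2,596,348 required, 2,596,348 in favor — approved.
D: a majority of 5335708 is 2667855; 2,667,855 required, 2,667,158 in favor — not approved.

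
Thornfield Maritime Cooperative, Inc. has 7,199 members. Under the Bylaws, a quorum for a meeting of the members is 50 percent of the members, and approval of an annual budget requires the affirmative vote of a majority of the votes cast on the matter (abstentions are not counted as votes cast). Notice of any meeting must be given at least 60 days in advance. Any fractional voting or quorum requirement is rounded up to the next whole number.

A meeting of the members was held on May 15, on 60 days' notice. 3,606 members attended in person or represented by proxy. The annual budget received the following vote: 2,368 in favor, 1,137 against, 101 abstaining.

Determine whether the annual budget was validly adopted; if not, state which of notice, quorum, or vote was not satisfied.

Notice: 60 days given; 60 required. Satisfied.
Quorum: 50% of 7,199 = 3,599.50, rounded up to 3,600; 3,606 present. Satisfied.
Vote: requires a majority of the votes cast (3,606 − 101 abstaining = 3,505); a majority of 3505 is 1753, so 1,753 needed; 2,368 in favor. Satisfied.

Valid — all requirements satisfied.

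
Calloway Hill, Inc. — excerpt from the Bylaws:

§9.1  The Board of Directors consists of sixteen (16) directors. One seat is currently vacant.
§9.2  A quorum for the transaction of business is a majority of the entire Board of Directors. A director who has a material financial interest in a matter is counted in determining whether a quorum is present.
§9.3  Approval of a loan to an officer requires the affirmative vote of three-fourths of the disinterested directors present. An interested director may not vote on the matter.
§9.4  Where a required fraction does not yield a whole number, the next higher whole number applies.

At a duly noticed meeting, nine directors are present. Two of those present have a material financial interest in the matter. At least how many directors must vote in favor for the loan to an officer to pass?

The loan to an officer requires three-fourths of the disinterested directors present (9 − 2 = 7).
3/4 of 7 = 5.25, rounded up to 6.

6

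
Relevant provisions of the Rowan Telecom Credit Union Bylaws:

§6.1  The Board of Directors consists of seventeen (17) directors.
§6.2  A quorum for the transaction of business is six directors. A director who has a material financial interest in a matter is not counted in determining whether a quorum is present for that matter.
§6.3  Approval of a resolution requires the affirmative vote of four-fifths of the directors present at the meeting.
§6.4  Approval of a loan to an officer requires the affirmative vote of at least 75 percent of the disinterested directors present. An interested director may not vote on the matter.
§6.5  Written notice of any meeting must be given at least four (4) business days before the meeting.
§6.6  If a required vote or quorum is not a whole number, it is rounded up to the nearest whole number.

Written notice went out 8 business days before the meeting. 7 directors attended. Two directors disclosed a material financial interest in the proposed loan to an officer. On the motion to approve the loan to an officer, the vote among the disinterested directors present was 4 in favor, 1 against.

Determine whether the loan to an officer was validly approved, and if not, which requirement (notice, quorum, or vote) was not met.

Invalid — quorum requirement not satisfied.

Notice: 8 business days given; 4 required (8 ≥ 4). Satisfied.
Quorum: 7 present, but the 2 interested directors do not count, leaving 5. Quorum is 6. Not satisfied.
Vote: the loan to an officer requires three-fourths of the disinterested directors present (7 − 2 = 5). 3/4 of 5 = 3.75, rounded up to 4, so 4 affirmative votes are needed; 4 voted in favor. Satisfied. (Moot — without a quorum no business can be validly transacted.)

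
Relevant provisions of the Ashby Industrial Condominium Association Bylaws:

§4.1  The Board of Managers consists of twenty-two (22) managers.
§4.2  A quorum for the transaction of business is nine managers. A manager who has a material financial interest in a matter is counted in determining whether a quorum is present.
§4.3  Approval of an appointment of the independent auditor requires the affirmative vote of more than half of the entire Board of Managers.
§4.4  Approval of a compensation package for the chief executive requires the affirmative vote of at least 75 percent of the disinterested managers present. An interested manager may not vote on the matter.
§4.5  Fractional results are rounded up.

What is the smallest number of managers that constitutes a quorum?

9

The quorum is fixed at 9.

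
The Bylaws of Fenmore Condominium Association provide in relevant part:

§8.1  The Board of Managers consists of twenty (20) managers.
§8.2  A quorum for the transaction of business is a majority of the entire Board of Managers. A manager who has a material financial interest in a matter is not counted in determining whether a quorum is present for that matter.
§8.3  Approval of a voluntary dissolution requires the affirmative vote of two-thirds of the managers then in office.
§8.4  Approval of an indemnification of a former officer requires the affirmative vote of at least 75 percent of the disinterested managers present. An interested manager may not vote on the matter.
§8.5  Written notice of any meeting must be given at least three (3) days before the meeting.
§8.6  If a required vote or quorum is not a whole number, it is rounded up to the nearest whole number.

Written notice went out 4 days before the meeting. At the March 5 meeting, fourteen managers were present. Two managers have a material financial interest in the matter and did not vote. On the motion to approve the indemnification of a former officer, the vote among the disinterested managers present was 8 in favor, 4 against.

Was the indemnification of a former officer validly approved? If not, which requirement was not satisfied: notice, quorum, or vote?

Invalid — vote requirement not satisfied.

Notice: 4 days given; 3 required (4 ≥ 3). Satisfied.
Quorum: 14 present, but the 2 interested managers do not count, leaving 12. Quorum is 11. Satisfied.
Vote: the indemnification of a former officer requires three-fourths of the disinterested managers present (14 − 2 = 12). 3/4 of 12 = 9, so 9 affirmative votes are needed; 8 voted in favor. Not satisfied.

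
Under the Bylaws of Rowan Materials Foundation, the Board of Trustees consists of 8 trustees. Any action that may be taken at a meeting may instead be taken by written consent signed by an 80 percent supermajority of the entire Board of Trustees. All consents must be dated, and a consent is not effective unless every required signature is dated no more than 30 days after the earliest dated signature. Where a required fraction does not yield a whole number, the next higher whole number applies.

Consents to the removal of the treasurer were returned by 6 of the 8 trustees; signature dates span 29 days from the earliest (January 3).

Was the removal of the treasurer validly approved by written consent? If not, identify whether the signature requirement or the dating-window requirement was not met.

Not effective — insufficient signatures.

Signatures required: an 80 percent supermajority of 8 — 4/5 of 8 = 6.40, rounded up to 7, so 7 needed; 6 signed. Insufficient.
Dating window: the latest signature is 29 days after the earliest; the limit is 30 days. Within the window.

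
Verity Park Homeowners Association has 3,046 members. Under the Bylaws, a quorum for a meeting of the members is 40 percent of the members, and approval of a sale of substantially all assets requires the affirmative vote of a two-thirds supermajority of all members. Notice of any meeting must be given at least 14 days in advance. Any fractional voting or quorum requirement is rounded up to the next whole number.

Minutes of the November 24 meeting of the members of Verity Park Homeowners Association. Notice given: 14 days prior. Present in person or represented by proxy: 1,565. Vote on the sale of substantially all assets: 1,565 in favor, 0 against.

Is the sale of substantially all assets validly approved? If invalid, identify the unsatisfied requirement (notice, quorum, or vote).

Notice: 14 days given; 14 required. Satisfied.
Quorum: 40% of 3,046 = 1,218.40, rounded up to 1,219; 1,565 present. Satisfied.
Vote: requires two-thirds of all members (3,046); 2/3 of 3046 = 2030.67, rounded up to 2031, so 2,031 needed; 1,565 in favor. Not satisfied.

Invalid — vote requirement not satisfied.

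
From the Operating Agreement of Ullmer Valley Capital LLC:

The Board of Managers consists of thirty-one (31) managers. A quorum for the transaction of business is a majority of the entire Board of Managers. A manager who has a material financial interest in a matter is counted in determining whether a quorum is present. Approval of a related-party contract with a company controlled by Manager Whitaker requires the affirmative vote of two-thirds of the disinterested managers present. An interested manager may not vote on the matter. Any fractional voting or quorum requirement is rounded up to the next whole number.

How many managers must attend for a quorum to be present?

16

A majority of 31 is 16.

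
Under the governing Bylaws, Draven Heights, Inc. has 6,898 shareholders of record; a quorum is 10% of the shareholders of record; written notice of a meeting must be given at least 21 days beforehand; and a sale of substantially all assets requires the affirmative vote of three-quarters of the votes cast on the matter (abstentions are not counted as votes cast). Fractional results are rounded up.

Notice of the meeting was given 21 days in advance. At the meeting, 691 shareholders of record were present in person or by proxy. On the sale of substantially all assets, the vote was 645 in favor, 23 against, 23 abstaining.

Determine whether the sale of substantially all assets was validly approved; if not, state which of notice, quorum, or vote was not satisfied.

Valid — all requirements satisfied.

Notice: 21 days given; 21 required. Satisfied.
Quorum: 10% of 6,898 = 689.80, rounded up to 690; 691 present. Satisfied.
Vote: requires three-fourths of the votes cast (691 − 23 abstaining = 668); 3/4 of 668 = 501, so 501 needed; 645 in favor. Satisfied.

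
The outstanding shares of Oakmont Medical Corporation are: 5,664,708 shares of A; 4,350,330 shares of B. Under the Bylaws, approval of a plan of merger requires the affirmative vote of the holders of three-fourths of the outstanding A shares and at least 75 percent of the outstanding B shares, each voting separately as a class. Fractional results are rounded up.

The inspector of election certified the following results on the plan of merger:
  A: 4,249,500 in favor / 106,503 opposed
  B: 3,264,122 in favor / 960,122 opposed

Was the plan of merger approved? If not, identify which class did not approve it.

A: 3/4 of 5664708 = 4248531; 4,248,531 required, 4,249,500 in favor — approved.
B: 3/4 of 4350330 = 3262747.50, rounded up to 3262748; 3,262,748 required, 3,264,122 in favor — approved.

Approved — every class gave the required vote.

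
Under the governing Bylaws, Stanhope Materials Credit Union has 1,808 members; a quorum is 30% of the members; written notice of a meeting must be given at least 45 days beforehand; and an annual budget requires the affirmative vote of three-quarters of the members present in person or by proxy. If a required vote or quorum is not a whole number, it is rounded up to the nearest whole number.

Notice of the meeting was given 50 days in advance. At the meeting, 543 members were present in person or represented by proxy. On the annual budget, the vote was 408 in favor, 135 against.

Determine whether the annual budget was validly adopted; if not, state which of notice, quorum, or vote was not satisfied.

Notice: 50 days given; 45 required. Satisfied.
Quorum: 30% of 1,808 = 542.40, rounded up to 543; 543 present. Satisfied.
Vote: requires three-fourths of those present (543); 3/4 of 543 = 407.25, rounded up to 408, so 408 needed; 408 in favor. Satisfied.

Valid — all requirements satisfied.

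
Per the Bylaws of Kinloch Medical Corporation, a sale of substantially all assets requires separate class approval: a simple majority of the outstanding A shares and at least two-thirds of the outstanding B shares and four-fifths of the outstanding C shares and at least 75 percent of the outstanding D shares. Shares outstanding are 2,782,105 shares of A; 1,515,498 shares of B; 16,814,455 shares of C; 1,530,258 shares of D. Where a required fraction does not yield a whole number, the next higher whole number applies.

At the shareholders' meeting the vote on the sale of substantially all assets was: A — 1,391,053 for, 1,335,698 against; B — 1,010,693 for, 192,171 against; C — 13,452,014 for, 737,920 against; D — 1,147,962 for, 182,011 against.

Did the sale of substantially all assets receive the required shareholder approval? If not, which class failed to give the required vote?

Approved — every class gave the required vote.

A: a majority of 2782105 is 1391053; 1,391,053 required, 1,391,053 in favor — approved.
B: 2/3 of 1515498 = 1010332; 1,010,332 required, 1,010,693 in favor — approved.
C: 4/5 of 16814455 = 13451564; 13,451,564 required, 13,452,014 in favor — approved.
D: 3/4 of 1530258 = 1147693.50, rounded up to 1147694; 1,147,694 required, 1,147,962 in favor — approved.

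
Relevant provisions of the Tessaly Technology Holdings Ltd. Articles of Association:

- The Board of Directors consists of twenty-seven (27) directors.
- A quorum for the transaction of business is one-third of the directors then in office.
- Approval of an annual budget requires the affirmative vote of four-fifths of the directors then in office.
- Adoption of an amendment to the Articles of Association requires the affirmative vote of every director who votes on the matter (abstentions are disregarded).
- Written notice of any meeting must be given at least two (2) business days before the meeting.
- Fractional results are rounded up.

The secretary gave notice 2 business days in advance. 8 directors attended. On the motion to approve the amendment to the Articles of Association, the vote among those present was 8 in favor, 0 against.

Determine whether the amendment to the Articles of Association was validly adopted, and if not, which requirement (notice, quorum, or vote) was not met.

Notice: 2 business days given; 2 required (2 ≥ 2). Satisfied.
Quorum: 8 present; quorum is 9. Not satisfied.
Vote: the amendment to the Articles of Association requires the unanimous vote of the votes cast (8). Unanimous means all 8, so 8 affirmative votes are needed; 8 voted in favor. Satisfied. (Moot — without a quorum no business can be validly transacted.)

Invalid — quorum requirement not satisfied.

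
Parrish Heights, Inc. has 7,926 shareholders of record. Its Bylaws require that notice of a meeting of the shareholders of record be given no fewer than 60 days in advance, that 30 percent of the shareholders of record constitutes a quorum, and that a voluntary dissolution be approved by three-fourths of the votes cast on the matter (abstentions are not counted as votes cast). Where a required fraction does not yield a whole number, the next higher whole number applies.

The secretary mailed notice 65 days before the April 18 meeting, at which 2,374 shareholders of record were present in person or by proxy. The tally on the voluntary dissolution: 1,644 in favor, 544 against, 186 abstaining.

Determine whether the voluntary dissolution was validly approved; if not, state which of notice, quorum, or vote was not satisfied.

Invalid — quorum requirement not satisfied.

Notice: 65 days given; 60 required. Satisfied.
Quorum: 30% of 7,926 = 2,377.80, rounded up to 2,378; 2,374 present. Not satisfied.
Vote: requires three-fourths of the votes cast (2,374 − 186 abstaining = 2,188); 3/4 of 2188 = 1641, so 1,641 needed; 1,644 in favor. Satisfied.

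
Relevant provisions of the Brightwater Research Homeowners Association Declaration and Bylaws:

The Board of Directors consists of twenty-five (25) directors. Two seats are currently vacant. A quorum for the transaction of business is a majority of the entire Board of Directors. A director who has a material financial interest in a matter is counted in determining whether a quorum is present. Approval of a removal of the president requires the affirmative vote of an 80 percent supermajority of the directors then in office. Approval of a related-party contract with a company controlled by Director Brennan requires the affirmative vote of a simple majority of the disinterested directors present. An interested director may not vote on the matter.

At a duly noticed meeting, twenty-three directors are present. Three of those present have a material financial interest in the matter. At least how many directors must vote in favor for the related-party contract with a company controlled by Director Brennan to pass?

The related-party contract with a company controlled by Director Brennan requires a majority of the disinterested directors present (23 − 3 = 20).
A majority of 20 is 11.

11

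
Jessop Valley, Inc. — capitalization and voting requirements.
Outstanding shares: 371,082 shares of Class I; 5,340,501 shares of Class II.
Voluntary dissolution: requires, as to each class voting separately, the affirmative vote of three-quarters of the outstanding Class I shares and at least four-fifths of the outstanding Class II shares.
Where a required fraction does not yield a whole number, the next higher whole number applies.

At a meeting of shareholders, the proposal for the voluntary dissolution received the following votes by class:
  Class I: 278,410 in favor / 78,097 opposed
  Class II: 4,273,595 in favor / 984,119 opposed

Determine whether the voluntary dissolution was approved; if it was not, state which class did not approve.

Class I: 3/4 of 371082 = 278311.50, rounded up to 278312; 278,312 required, 278,410 in favor — approved.
Class II: 4/5 of 5340501 = 4272400.80, rounded up to 4272401; 4,272,401 required, 4,273,595 in favor — approved.

Approved — every class gave the required vote.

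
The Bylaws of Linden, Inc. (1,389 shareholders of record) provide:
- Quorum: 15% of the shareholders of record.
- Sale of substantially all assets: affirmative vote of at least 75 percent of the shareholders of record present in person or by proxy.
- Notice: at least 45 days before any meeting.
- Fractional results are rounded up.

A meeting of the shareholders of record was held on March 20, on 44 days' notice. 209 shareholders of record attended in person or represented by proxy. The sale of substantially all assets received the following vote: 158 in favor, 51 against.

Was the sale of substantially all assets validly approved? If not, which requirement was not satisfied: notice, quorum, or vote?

Notice: 44 days given; 45 required. Not satisfied.
Quorum: 15% of 1,389 = 208.35, rounded up to 209; 209 present. Satisfied.
Vote: requires three-fourths of those present (209); 3/4 of 209 = 156.75, rounded up to 157, so 157 needed; 158 in favor. Satisfied.

Invalid — notice requirement not satisfied.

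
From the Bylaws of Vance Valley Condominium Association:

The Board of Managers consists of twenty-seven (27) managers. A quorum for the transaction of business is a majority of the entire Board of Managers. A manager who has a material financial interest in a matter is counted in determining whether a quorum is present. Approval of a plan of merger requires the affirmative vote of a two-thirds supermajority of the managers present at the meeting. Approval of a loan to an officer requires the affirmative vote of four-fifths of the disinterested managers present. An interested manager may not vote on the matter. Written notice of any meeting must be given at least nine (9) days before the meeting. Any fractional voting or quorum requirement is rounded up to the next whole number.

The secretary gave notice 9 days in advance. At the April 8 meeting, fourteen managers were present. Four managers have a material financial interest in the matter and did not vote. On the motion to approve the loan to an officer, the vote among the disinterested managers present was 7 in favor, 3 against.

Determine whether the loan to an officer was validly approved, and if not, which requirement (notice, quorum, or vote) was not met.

Notice: 9 days given; 9 required (9 ≥ 9). Satisfied.
Quorum: 14 present (interested managers count toward quorum); quorum is 14. Satisfied.
Vote: the loan to an officer requires four-fifths of the disinterested managers present (14 − 4 = 10). 4/5 of 10 = 8, so 8 affirmative votes are needed; 7 voted in favor. Not satisfied.

Invalid — vote requirement not satisfied.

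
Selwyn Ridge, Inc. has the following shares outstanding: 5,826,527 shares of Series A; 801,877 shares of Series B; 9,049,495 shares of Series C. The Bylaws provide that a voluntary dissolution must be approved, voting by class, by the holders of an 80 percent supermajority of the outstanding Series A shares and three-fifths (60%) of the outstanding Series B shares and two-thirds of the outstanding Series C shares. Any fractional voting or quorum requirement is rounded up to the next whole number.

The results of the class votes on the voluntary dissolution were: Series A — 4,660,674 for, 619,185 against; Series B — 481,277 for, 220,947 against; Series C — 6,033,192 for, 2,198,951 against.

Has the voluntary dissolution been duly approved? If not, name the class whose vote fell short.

Series A: 4/5 of 5826527 = 4661221.60, rounded up to 4661222; 4,661,222 required, 4,660,674 in favor — not approved.
Series B: 3/5 of 801877 = 481126.20, rounded up to 481127; 481,127 required, 481,277 in favor — approved.
Series C: 2/3 of 9049495 = 6032996.67, rounded up to 6032997; 6,032,997 required, 6,033,192 in favor — approved.

Not approved — the Series A shares did not give the required vote.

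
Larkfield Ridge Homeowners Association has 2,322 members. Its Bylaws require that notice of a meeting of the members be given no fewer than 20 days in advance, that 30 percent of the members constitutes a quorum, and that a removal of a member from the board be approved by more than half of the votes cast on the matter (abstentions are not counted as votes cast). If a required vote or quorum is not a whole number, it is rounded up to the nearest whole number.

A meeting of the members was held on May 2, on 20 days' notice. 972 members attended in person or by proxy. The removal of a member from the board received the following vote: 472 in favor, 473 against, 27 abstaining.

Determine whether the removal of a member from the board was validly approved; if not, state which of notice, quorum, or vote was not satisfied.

Notice: 20 days given; 20 required. Satisfied.
Quorum: 30% of 2,322 = 696.60, rounded up to 697; 972 present. Satisfied.
Vote: requires a majority of the votes cast (972 − 27 abstaining = 945); a majority of 945 is 473, so 473 needed; 472 in favor. Not satisfied.

Invalid — vote requirement not satisfied.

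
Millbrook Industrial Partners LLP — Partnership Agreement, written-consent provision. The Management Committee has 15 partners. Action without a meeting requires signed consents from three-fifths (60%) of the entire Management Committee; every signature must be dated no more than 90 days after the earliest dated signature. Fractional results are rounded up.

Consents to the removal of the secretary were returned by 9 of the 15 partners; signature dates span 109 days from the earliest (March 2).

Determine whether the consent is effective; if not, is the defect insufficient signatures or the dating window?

Not effective — dating-window requirement not satisfied.

Signatures required: three-fifths (60%) of 15 — 3/5 of 15 = 9, so 9 needed; 9 signed. Sufficient.
Dating window: the latest signature is 109 days after the earliest; the limit is 90 days. Outside the window.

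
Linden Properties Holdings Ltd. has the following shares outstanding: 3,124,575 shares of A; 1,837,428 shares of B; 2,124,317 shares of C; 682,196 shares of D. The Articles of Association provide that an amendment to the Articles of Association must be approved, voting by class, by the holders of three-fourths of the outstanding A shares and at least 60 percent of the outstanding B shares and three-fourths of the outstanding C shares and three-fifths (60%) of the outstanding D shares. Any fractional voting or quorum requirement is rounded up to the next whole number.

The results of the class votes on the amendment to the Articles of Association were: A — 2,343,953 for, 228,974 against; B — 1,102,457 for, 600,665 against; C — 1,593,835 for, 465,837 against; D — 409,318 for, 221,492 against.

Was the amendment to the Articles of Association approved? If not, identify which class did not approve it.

Approved — every class gave the required vote.

A: 3/4 of 3124575 = 2343431.25, rounded up to 2343432; 2,343,432 required, 2,343,953 in favor — approved.
B: 3/5 of 1837428 = 1102456.80, rounded up to 1102457; 1,102,457 required, 1,102,457 in favor — approved.
C: 3/4 of 2124317 = 1593237.75, rounded up to 1593238; 1,593,238 required, 1,593,835 in favor — approved.
D: 3/5 of 682196 = 409317.60, rounded up to 409318; 409,318 required, 409,318 in favor — approved.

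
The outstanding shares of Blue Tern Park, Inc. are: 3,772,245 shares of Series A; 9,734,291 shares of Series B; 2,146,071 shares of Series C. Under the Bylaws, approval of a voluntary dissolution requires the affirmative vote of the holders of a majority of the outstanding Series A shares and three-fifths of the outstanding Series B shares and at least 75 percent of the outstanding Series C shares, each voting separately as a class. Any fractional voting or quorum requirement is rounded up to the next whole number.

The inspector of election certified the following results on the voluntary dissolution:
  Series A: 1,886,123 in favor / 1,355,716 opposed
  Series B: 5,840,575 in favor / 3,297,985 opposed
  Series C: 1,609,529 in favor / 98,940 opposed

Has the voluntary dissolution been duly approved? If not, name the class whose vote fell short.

Series A: a majority of 3772245 is 1886123; 1,886,123 required, 1,886,123 in favor — approved.
Series B: 3/5 of 9734291 = 5840574.60, rounded up to 5840575; 5,840,575 required, 5,840,575 in favor — approved.
Series C: 3/4 of 2146071 = 1609553.25, rounded up to 1609554; 1,609,554 required, 1,609,529 in favor — not approved.

Not approved — the Series C shares did not give the required vote.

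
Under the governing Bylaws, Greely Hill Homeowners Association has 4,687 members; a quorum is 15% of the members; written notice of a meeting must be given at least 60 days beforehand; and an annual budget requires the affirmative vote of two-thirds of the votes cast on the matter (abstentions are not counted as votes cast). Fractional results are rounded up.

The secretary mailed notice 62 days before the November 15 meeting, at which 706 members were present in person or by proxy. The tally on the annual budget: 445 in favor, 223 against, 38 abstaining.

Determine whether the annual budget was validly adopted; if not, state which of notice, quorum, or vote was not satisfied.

Notice: 62 days given; 60 required. Satisfied.
Quorum: 15% of 4,687 = 703.05, rounded up to 704; 706 present. Satisfied.
Vote: requires two-thirds of the votes cast (706 − 38 abstaining = 668); 2/3 of 668 = 445.33, rounded up to 446, so 446 needed; 445 in favor. Not satisfied.

Invalid — vote requirement not satisfied.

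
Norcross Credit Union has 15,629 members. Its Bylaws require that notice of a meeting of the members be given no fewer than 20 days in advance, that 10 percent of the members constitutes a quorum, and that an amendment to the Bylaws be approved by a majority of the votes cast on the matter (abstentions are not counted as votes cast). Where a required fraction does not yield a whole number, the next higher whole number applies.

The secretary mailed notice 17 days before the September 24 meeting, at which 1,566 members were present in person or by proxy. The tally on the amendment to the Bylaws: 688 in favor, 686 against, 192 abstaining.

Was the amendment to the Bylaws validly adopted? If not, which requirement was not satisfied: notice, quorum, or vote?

Invalid — notice requirement not satisfied.

Notice: 17 days given; 20 required. Not satisfied.
Quorum: 10% of 15,629 = 1,562.90, rounded up to 1,563; 1,566 present. Satisfied.
Vote: requires a majority of the votes cast (1,566 − 192 abstaining = 1,374); a majority of 1374 is 688, so 688 needed; 688 in favor. Satisfied.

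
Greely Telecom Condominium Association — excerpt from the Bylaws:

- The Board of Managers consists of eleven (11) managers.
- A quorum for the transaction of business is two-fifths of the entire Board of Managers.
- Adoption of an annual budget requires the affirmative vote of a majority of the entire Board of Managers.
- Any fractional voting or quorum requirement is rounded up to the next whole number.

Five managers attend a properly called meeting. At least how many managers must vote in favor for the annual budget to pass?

The annual budget requires a majority of the entire Board of Managers (11).
A majority of 11 is 6.
(Only 5 can vote, so the annual budget cannot pass at this meeting, but the required vote is still 6.)

6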